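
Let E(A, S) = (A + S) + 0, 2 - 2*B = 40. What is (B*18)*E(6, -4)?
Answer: -684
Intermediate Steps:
B = -19 (B = 1 - ½*40 = 1 - 20 = -19)
E(A, S) = A + S
(B*18)*E(6, -4) = (-19*18)*(6 - 4) = -342*2 = -684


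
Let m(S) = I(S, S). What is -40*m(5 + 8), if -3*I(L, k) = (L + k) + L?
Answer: 520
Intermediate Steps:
I(L, k) = -2*L/3 - k/3 (I(L, k) = -((L + k) + L)/3 = -(k + 2*L)/3 = -2*L/3 - k/3)
m(S) = -S (m(S) = -2*S/3 - S/3 = -S)
-40*m(5 + 8) = -(-40)*(5 + 8) = -(-40)*13 = -40*(-13) = 520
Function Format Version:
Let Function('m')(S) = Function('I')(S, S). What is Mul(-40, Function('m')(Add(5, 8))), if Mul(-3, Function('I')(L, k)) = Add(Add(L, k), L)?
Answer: 520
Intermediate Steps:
Function('I')(L, k) = Add(Mul(Rational(-2, 3), L), Mul(Rational(-1, 3), k)) (Function('I')(L, k) = Mul(Rational(-1, 3), Add(Add(L, k), L)) = Mul(Rational(-1, 3), Add(k, Mul(2, L))) = Add(Mul(Rational(-2, 3), L), Mul(Rational(-1, 3), k)))
Function('m')(S) = Mul(-1, S) (Function('m')(S) = Add(Mul(Rational(-2, 3), S), Mul(Rational(-1, 3), S)) = Mul(-1, S))
Mul(-40, Function('m')(Add(5, 8))) = Mul(-40, Mul(-1, Add(5, 8))) = Mul(-40, Mul(-1, 13)) = Mul(-40, -13) = 520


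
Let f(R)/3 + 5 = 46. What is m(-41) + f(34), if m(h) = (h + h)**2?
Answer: 6847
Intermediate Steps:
f(R) = 123 (f(R) = -15 + 3*46 = -15 + 138 = 123)
m(h) = 4*h**2 (m(h) = (2*h)**2 = 4*h**2)
m(-41) + f(34) = 4*(-41)**2 + 123 = 4*1681 + 123 = 6724 + 123 = 6847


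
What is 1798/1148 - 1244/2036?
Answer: 279077/292166 ≈ 0.95520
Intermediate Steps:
1798/1148 - 1244/2036 = 1798*(1/1148) - 1244*1/2036 = 899/574 - 311/509 = 279077/292166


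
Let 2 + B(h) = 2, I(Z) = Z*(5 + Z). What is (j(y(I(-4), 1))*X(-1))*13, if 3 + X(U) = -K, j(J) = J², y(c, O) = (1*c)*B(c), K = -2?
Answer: 0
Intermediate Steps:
B(h) = 0 (B(h) = -2 + 2 = 0)
y(c, O) = 0 (y(c, O) = (1*c)*0 = c*0 = 0)
X(U) = -1 (X(U) = -3 - 1*(-2) = -3 + 2 = -1)
(j(y(I(-4), 1))*X(-1))*13 = (0²*(-1))*13 = (0*(-1))*13 = 0*13 = 0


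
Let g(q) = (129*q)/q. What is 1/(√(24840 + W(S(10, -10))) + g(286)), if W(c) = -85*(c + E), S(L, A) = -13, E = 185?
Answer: 129/6421 - 2*√2555/6421 ≈ 0.0043461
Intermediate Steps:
g(q) = 129
W(c) = -15725 - 85*c (W(c) = -85*(c + 185) = -85*(185 + c) = -15725 - 85*c)
1/(√(24840 + W(S(10, -10))) + g(286)) = 1/(√(24840 + (-15725 - 85*(-13))) + 129) = 1/(√(24840 + (-15725 + 1105)) + 129) = 1/(√(24840 - 14620) + 129) = 1/(√10220 + 129) = 1/(2*√2555 + 129) = 1/(129 + 2*√2555)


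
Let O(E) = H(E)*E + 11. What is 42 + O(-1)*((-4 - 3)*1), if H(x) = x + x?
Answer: -49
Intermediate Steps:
H(x) = 2*x
O(E) = 11 + 2*E² (O(E) = (2*E)*E + 11 = 2*E² + 11 = 11 + 2*E²)
42 + O(-1)*((-4 - 3)*1) = 42 + (11 + 2*(-1)²)*((-4 - 3)*1) = 42 + (11 + 2*1)*(-7*1) = 42 + (11 + 2)*(-7) = 42 + 13*(-7) = 42 - 91 = -49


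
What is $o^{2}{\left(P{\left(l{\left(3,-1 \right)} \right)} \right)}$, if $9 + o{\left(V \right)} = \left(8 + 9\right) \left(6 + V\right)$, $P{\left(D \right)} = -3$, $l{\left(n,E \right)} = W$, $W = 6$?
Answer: $1764$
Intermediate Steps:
$l{\left(n,E \right)} = 6$
$o{\left(V \right)} = 93 + 17 V$ ($o{\left(V \right)} = -9 + \left(8 + 9\right) \left(6 + V\right) = -9 + 17 \left(6 + V\right) = -9 + \left(102 + 17 V\right) = 93 + 17 V$)
$o^{2}{\left(P{\left(l{\left(3,-1 \right)} \right)} \right)} = \left(93 + 17 \left(-3\right)\right)^{2} = \left(93 - 51\right)^{2} = 42^{2} = 1764$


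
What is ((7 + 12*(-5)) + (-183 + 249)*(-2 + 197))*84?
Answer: 1076628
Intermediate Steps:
((7 + 12*(-5)) + (-183 + 249)*(-2 + 197))*84 = ((7 - 60) + 66*195)*84 = (-53 + 12870)*84 = 12817*84 = 1076628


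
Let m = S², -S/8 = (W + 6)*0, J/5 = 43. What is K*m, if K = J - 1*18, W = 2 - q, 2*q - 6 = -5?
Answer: 0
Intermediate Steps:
q = ½ (q = 3 + (½)*(-5) = 3 - 5/2 = ½ ≈ 0.50000)
W = 3/2 (W = 2 - 1*½ = 2 - ½ = 3/2 ≈ 1.5000)
J = 215 (J = 5*43 = 215)
S = 0 (S = -8*(3/2 + 6)*0 = -60*0 = -8*0 = 0)
K = 197 (K = 215 - 1*18 = 215 - 18 = 197)
m = 0 (m = 0² = 0)
K*m = 197*0 = 0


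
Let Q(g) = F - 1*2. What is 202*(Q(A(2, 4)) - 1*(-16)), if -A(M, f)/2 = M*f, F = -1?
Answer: 2626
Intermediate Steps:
A(M, f) = -2*M*f
Q(g) = -3 (Q(g) = -1 - 1*2 = -1 - 2 = -3)
202*(Q(A(2, 4)) - 1*(-16)) = 202*(-3 - 1*(-16)) = 202*(-3 + 16) = 202*13 = 2626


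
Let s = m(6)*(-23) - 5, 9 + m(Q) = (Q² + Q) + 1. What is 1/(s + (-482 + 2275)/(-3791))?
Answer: -3791/2985310 ≈ -0.0012699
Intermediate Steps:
m(Q) = -8 + Q + Q² (m(Q) = -9 + ((Q² + Q) + 1) = -9 + ((Q + Q²) + 1) = -9 + (1 + Q + Q²) = -8 + Q + Q²)
s = -787 (s = (-8 + 6 + 6²)*(-23) - 5 = (-8 + 6 + 36)*(-23) - 5 = 34*(-23) - 5 = -782 - 5 = -787)
1/(s + (-482 + 2275)/(-3791)) = 1/(-787 + (-482 + 2275)/(-3791)) = 1/(-787 + 1793*(-1/3791)) = 1/(-787 - 1793/3791) = 1/(-2985310/3791) = -3791/2985310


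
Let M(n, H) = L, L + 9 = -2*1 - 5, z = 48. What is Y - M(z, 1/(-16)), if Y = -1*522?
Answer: -506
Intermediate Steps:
Y = -522
L = -16 (L = -9 + (-2*1 - 5) = -9 + (-2 - 5) = -9 - 7 = -16)
M(n, H) = -16
Y - M(z, 1/(-16)) = -522 - 1*(-16) = -522 + 16 = -506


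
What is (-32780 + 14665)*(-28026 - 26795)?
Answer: 993082415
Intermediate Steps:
(-32780 + 14665)*(-28026 - 26795) = -18115*(-54821) = 993082415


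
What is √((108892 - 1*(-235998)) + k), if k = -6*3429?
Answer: 2*√81079 ≈ 569.49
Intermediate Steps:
k = -20574
√((108892 - 1*(-235998)) + k) = √((108892 - 1*(-235998)) - 20574) = √((108892 + 235998) - 20574) = √(344890 - 20574) = √324316 = 2*√81079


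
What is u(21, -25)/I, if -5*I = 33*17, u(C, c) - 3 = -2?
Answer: -5/561 ≈ -0.0089127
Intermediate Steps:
u(C, c) = 1 (u(C, c) = 3 - 2 = 1)
I = -561/5 (I = -33*17/5 = -1/5*561 = -561/5 ≈ -112.20)
u(21, -25)/I = 1/(-561/5) = 1*(-5/561) = -5/561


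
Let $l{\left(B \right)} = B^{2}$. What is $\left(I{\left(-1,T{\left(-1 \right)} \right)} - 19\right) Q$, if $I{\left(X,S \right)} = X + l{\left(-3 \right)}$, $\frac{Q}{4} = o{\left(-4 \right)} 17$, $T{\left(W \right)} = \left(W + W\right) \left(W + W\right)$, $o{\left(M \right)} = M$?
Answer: $2992$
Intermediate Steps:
$T{\left(W \right)} = 4 W^{2}$ ($T{\left(W \right)} = 2 W 2 W = 4 W^{2}$)
$Q = -272$ ($Q = 4 \left(\left(-4\right) 17\right) = 4 \left(-68\right) = -272$)
$I{\left(X,S \right)} = 9 + X$ ($I{\left(X,S \right)} = X + \left(-3\right)^{2} = X + 9 = 9 + X$)
$\left(I{\left(-1,T{\left(-1 \right)} \right)} - 19\right) Q = \left(\left(9 - 1\right) - 19\right) \left(-272\right) = \left(8 - 19\right) \left(-272\right) = \left(-11\right) \left(-272\right) = 2992$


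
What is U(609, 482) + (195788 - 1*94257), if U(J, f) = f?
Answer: 102013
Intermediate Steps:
U(609, 482) + (195788 - 1*94257) = 482 + (195788 - 1*94257) = 482 + (195788 - 94257) = 482 + 101531 = 102013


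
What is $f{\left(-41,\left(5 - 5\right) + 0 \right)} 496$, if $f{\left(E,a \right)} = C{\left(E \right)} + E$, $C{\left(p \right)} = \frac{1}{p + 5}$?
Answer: $- \frac{183148}{9} \approx -20350.0$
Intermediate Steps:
$C{\left(p \right)} = \frac{1}{5 + p}$
$f{\left(E,a \right)} = E + \frac{1}{5 + E}$ ($f{\left(E,a \right)} = \frac{1}{5 + E} + E = E + \frac{1}{5 + E}$)
$f{\left(-41,\left(5 - 5\right) + 0 \right)} 496 = \frac{1 - 41 \left(5 - 41\right)}{5 - 41} \cdot 496 = \frac{1 - -1476}{-36} \cdot 496 = - \frac{1 + 1476}{36} \cdot 496 = \left(- \frac{1}{36}\right) 1477 \cdot 496 = \left(- \frac{1477}{36}\right) 496 = - \frac{183148}{9}$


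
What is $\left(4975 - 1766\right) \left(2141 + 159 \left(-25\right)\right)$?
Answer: $-5885306$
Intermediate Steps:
$\left(4975 - 1766\right) \left(2141 + 159 \left(-25\right)\right) = \left(4975 - 1766\right) \left(2141 - 3975\right) = 3209 \left(-1834\right) = -5885306$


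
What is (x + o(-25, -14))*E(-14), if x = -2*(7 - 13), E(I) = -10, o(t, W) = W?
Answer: 20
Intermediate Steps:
x = 12 (x = -2*(-6) = 12)
(x + o(-25, -14))*E(-14) = (12 - 14)*(-10) = -2*(-10) = 20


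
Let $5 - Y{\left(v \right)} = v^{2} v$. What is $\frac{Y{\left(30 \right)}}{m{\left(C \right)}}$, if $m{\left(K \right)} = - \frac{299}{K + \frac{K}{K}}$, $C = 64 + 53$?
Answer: $\frac{3185410}{299} \approx 10654.0$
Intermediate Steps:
$C = 117$
$Y{\left(v \right)} = 5 - v^{3}$ ($Y{\left(v \right)} = 5 - v^{2} v = 5 - v^{3}$)
$m{\left(K \right)} = - \frac{299}{1 + K}$ ($m{\left(K \right)} = - \frac{299}{K + 1} = - \frac{299}{1 + K}$)
$\frac{Y{\left(30 \right)}}{m{\left(C \right)}} = \frac{5 - 30^{3}}{\left(-299\right) \frac{1}{1 + 117}} = \frac{5 - 27000}{\left(-299\right) \frac{1}{118}} = - \frac{26995}{- \frac{299}{118}} = \left(-26995\right) \left(- \frac{118}{299}\right) = \frac{3185410}{299}$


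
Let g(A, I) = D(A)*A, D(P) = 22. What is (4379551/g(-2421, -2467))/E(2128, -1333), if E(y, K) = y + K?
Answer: -398141/3849390 ≈ -0.10343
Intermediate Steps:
E(y, K) = K + y
g(A, I) = 22*A
(4379551/g(-2421, -2467))/E(2128, -1333) = (4379551/((22*(-2421))))/(-1333 + 2128) = (4379551/(-53262))/795 = (4379551*(-1/53262))*(1/795) = -398141/4842*1/795 = -398141/3849390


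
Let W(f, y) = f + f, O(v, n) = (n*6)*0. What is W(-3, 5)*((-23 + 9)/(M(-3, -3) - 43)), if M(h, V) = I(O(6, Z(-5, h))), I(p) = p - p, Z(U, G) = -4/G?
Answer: -84/43 ≈ -1.9535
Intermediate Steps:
O(v, n) = 0 (O(v, n) = (6*n)*0 = 0)
I(p) = 0
M(h, V) = 0
W(f, y) = 2*f
W(-3, 5)*((-23 + 9)/(M(-3, -3) - 43)) = (2*(-3))*((-23 + 9)/(0 - 43)) = -(-84)/(-43) = -(-84)*(-1)/43 = -6*14/43 = -84/43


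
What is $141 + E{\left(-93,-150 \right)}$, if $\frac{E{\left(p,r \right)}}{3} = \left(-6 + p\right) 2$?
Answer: $-453$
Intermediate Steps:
$E{\left(p,r \right)} = -36 + 6 p$ ($E{\left(p,r \right)} = 3 \left(-6 + p\right) 2 = 3 \left(-12 + 2 p\right) = -36 + 6 p$)
$141 + E{\left(-93,-150 \right)} = 141 + \left(-36 + 6 \left(-93\right)\right) = 141 - 594 = -453$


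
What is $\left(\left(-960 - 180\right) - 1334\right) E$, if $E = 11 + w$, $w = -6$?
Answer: $-12370$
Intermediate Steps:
$E = 5$ ($E = 11 - 6 = 5$)
$\left(\left(-960 - 180\right) - 1334\right) E = \left(\left(-960 - 180\right) - 1334\right) 5 = \left(-1140 - 1334\right) 5 = \left(-2474\right) 5 = -12370$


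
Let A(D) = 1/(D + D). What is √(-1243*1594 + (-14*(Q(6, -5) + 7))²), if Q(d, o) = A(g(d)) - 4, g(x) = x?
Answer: I*√71261231/6 ≈ 1406.9*I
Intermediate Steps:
A(D) = 1/(2*D)
Q(d, o) = -4 + 1/(2*d) (Q(d, o) = 1/(2*d) - 4 = -4 + 1/(2*d))
√(-1243*1594 + (-14*(Q(6, -5) + 7))²) = √(-1243*1594 + (-14*((-4 + (½)/6) + 7))²) = √(-1981342 + (-14*((-4 + (½)*(⅙)) + 7))²) = √(-1981342 + (-14*((-4 + 1/12) + 7))²) = √(-1981342 + (-14*(-47/12 + 7))²) = √(-1981342 + (-14*37/12)²) = √(-1981342 + (-259/6)²) = √(-1981342 + 67081/36) = √(-71261231/36) = I*√71261231/6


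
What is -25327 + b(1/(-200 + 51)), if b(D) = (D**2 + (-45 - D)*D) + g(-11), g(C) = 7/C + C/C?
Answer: -41509862/1639 ≈ -25326.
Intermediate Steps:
g(C) = 1 + 7/C (g(C) = 7/C + 1 = 1 + 7/C)
b(D) = 4/11 + D**2 + D*(-45 - D) (b(D) = (D**2 + (-45 - D)*D) + (7 - 11)/(-11) = (D**2 + D*(-45 - D)) - 1/11*(-4) = (D**2 + D*(-45 - D)) + 4/11 = 4/11 + D**2 + D*(-45 - D))
-25327 + b(1/(-200 + 51)) = -25327 + (4/11 - 45/(-200 + 51)) = -25327 + (4/11 - 45/(-149)) = -25327 + (4/11 - 45*(-1/149)) = -25327 + (4/11 + 45/149) = -25327 + 1091/1639 = -41509862/1639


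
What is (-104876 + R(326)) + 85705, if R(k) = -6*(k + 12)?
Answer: -21199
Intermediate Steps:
R(k) = -72 - 6*k (R(k) = -6*(12 + k) = -72 - 6*k)
(-104876 + R(326)) + 85705 = (-104876 + (-72 - 6*326)) + 85705 = (-104876 + (-72 - 1956)) + 85705 = (-104876 - 2028) + 85705 = -106904 + 85705 = -21199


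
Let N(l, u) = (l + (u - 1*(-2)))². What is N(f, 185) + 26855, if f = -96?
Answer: 35136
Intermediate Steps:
N(l, u) = (2 + l + u)² (N(l, u) = (l + (u + 2))² = (l + (2 + u))² = (2 + l + u)²)
N(f, 185) + 26855 = (2 - 96 + 185)² + 26855 = 91² + 26855 = 8281 + 26855 = 35136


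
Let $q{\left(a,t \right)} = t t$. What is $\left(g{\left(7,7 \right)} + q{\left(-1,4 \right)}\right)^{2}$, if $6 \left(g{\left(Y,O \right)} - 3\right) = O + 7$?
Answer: $\frac{4096}{9} \approx 455.11$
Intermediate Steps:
$q{\left(a,t \right)} = t^{2}$
$g{\left(Y,O \right)} = \frac{25}{6} + \frac{O}{6}$ ($g{\left(Y,O \right)} = 3 + \frac{O + 7}{6} = 3 + \frac{7 + O}{6} = 3 + \left(\frac{7}{6} + \frac{O}{6}\right) = \frac{25}{6} + \frac{O}{6}$)
$\left(g{\left(7,7 \right)} + q{\left(-1,4 \right)}\right)^{2} = \left(\left(\frac{25}{6} + \frac{1}{6} \cdot 7\right) + 4^{2}\right)^{2} = \left(\left(\frac{25}{6} + \frac{7}{6}\right) + 16\right)^{2} = \left(\frac{16}{3} + 16\right)^{2} = \left(\frac{64}{3}\right)^{2} = \frac{4096}{9}$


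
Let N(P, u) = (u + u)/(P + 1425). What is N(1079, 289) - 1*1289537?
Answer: -1614500035/1252 ≈ -1.2895e+6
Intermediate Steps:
N(P, u) = 2*u/(1425 + P) (N(P, u) = (2*u)/(1425 + P) = 2*u/(1425 + P))
N(1079, 289) - 1*1289537 = 2*289/(1425 + 1079) - 1*1289537 = 2*289/2504 - 1289537 = 2*289*(1/2504) - 1289537 = 289/1252 - 1289537 = -1614500035/1252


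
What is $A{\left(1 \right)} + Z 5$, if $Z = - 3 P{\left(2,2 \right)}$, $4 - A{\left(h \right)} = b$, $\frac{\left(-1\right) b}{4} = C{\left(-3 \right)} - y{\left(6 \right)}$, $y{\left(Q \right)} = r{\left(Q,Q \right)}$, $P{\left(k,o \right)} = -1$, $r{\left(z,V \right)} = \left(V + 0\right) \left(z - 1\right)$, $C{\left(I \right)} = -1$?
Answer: $-105$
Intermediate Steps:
$r{\left(z,V \right)} = V \left(-1 + z\right)$
$y{\left(Q \right)} = Q \left(-1 + Q\right)$
$b = 124$ ($b = - 4 \left(-1 - 6 \left(-1 + 6\right)\right) = - 4 \left(-1 - 6 \cdot 5\right) = - 4 \left(-1 - 30\right) = \left(-4\right) \left(-31\right) = 124$)
$A{\left(h \right)} = -120$ ($A{\left(h \right)} = 4 - 124 = -120$)
$Z = 3$ ($Z = \left(-3\right) \left(-1\right) = 3$)
$A{\left(1 \right)} + Z 5 = -120 + 3 \cdot 5 = -120 + 15 = -105$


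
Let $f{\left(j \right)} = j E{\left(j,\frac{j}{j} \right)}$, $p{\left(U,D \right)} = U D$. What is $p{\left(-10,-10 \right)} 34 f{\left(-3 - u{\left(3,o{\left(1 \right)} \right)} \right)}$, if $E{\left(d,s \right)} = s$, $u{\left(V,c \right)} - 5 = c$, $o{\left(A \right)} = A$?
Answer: $-30600$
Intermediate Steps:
$u{\left(V,c \right)} = 5 + c$
$p{\left(U,D \right)} = D U$
$f{\left(j \right)} = j$ ($f{\left(j \right)} = j \frac{j}{j} = j 1 = j$)
$p{\left(-10,-10 \right)} 34 f{\left(-3 - u{\left(3,o{\left(1 \right)} \right)} \right)} = \left(-10\right) \left(-10\right) 34 \left(-3 - \left(5 + 1\right)\right) = 100 \cdot 34 \left(-3 - 6\right) = 3400 \left(-3 - 6\right) = 3400 \left(-9\right) = -30600$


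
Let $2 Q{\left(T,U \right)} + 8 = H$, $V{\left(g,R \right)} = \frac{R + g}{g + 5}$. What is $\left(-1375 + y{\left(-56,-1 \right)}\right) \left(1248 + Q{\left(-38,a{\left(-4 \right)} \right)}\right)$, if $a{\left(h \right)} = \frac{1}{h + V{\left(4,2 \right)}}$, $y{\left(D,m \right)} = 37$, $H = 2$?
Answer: $-1665810$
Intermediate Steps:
$V{\left(g,R \right)} = \frac{R + g}{5 + g}$
$a{\left(h \right)} = \frac{1}{\frac{2}{3} + h}$ ($a{\left(h \right)} = \frac{1}{h + \frac{2 + 4}{5 + 4}} = \frac{1}{h + \frac{1}{9} \cdot 6} = \frac{1}{h + \frac{2}{3}} = \frac{1}{\frac{2}{3} + h}$)
$Q{\left(T,U \right)} = -3$ ($Q{\left(T,U \right)} = -4 + \frac{1}{2} \cdot 2 = -4 + 1 = -3$)
$\left(-1375 + y{\left(-56,-1 \right)}\right) \left(1248 + Q{\left(-38,a{\left(-4 \right)} \right)}\right) = \left(-1375 + 37\right) \left(1248 - 3\right) = \left(-1338\right) 1245 = -1665810$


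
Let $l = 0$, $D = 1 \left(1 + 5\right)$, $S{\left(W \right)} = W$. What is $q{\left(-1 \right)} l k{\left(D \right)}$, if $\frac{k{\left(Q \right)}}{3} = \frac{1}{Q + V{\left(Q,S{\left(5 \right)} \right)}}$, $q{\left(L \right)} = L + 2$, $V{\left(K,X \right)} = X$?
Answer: $0$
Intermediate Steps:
$q{\left(L \right)} = 2 + L$
$D = 6$ ($D = 1 \cdot 6 = 6$)
$k{\left(Q \right)} = \frac{3}{5 + Q}$ ($k{\left(Q \right)} = \frac{3}{Q + 5} = \frac{3}{5 + Q}$)
$q{\left(-1 \right)} l k{\left(D \right)} = \left(2 - 1\right) 0 \frac{3}{5 + 6} = 1 \cdot 0 \cdot \frac{3}{11} = 0 \cdot 3 \cdot \frac{1}{11} = 0 \cdot \frac{3}{11} = 0$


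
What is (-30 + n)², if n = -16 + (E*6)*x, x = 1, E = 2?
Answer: 1156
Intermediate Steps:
n = -4 (n = -16 + (2*6)*1 = -16 + 12*1 = -16 + 12 = -4)
(-30 + n)² = (-30 - 4)² = (-34)² = 1156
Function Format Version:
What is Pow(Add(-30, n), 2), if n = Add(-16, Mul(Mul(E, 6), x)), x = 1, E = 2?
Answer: 1156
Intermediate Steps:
n = -4 (n = Add(-16, Mul(Mul(2, 6), 1)) = Add(-16, Mul(12, 1)) = Add(-16, 12) = -4)
Pow(Add(-30, n), 2) = Pow(Add(-30, -4), 2) = Pow(-34, 2) = 1156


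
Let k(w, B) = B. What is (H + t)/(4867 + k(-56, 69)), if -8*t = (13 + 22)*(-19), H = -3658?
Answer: -28599/39488 ≈ -0.72425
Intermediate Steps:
t = 665/8 (t = -(13 + 22)*(-19)/8 = -35*(-19)/8 = -1/8*(-665) = 665/8 ≈ 83.125)
(H + t)/(4867 + k(-56, 69)) = (-3658 + 665/8)/(4867 + 69) = -28599/8/4936 = -28599/8*1/4936 = -28599/39488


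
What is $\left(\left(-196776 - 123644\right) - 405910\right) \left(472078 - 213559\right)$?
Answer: $-187770105270$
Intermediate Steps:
$\left(\left(-196776 - 123644\right) - 405910\right) \left(472078 - 213559\right) = \left(-320420 - 405910\right) 258519 = \left(-726330\right) 258519 = -187770105270$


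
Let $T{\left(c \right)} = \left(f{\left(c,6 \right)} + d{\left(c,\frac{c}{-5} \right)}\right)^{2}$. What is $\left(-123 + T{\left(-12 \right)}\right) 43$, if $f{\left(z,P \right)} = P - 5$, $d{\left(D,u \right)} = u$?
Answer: $- \frac{119798}{25} \approx -4791.9$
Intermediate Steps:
$f{\left(z,P \right)} = -5 + P$
$T{\left(c \right)} = \left(1 - \frac{c}{5}\right)^{2}$ ($T{\left(c \right)} = \left(\left(-5 + 6\right) + \frac{c}{-5}\right)^{2} = \left(1 + c \left(- \frac{1}{5}\right)\right)^{2} = \left(1 - \frac{c}{5}\right)^{2}$)
$\left(-123 + T{\left(-12 \right)}\right) 43 = \left(-123 + \frac{\left(-5 - 12\right)^{2}}{25}\right) 43 = \left(-123 + \frac{\left(-17\right)^{2}}{25}\right) 43 = \left(-123 + \frac{1}{25} \cdot 289\right) 43 = \left(-123 + \frac{289}{25}\right) 43 = \left(- \frac{2786}{25}\right) 43 = - \frac{119798}{25}$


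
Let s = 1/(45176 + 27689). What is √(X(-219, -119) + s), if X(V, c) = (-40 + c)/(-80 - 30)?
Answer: √3714427300870/1603030 ≈ 1.2023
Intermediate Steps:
X(V, c) = 4/11 - c/110 (X(V, c) = (-40 + c)/(-110) = (-40 + c)*(-1/110) = 4/11 - c/110)
s = 1/72865 ≈ 1.3724e-5
√(X(-219, -119) + s) = √((4/11 - 1/110*(-119)) + 1/72865) = √((4/11 + 119/110) + 1/72865) = √(159/110 + 1/72865) = √(2317129/1603030) = √3714427300870/1603030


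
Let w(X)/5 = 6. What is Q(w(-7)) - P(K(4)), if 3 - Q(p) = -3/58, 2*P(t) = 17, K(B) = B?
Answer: -158/29 ≈ -5.4483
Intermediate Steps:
w(X) = 30 (w(X) = 5*6 = 30)
P(t) = 17/2 (P(t) = (½)*17 = 17/2)
Q(p) = 177/58 (Q(p) = 3 - (-3)/58 = 3 - 1*(-3/58) = 3 + 3/58 = 177/58)
Q(w(-7)) - P(K(4)) = 177/58 - 1*17/2 = 177/58 - 17/2 = -158/29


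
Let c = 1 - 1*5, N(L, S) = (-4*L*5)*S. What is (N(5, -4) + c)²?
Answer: 156816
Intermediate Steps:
N(L, S) = -20*L*S (N(L, S) = (-20*L)*S = -20*L*S)
c = -4 (c = 1 - 5 = -4)
(N(5, -4) + c)² = (-20*5*(-4) - 4)² = (400 - 4)² = 396² = 156816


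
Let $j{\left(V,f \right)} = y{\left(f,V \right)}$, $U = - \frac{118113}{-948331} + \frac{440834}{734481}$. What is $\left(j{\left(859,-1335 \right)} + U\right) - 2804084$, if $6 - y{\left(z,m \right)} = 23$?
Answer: $- \frac{1953143052628563904}{696531101211} \approx -2.8041 \cdot 10^{6}$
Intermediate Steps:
$U = \frac{504808302407}{696531101211}$ ($U = \left(-118113\right) \left(- \frac{1}{948331}\right) + 440834 \cdot \frac{1}{734481} = \frac{118113}{948331} + \frac{440834}{734481} = \frac{504808302407}{696531101211} \approx 0.72475$)
$y{\left(z,m \right)} = -17$ ($y{\left(z,m \right)} = 6 - 23 = -17$)
$j{\left(V,f \right)} = -17$
$\left(j{\left(859,-1335 \right)} + U\right) - 2804084 = \left(-17 + \frac{504808302407}{696531101211}\right) - 2804084 = - \frac{11336220418180}{696531101211} - 2804084 = - \frac{1953143052628563904}{696531101211}$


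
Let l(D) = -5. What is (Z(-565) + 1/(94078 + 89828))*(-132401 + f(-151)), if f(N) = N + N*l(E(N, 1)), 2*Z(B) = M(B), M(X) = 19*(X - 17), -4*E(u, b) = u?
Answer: 134013334332581/183906 ≈ 7.2871e+8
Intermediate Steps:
E(u, b) = -u/4
M(X) = -323 + 19*X (M(X) = 19*(-17 + X) = -323 + 19*X)
Z(B) = -323/2 + 19*B/2 (Z(B) = (-323 + 19*B)/2 = -323/2 + 19*B/2)
f(N) = -4*N (f(N) = N + N*(-5) = N - 5*N = -4*N)
(Z(-565) + 1/(94078 + 89828))*(-132401 + f(-151)) = ((-323/2 + (19/2)*(-565)) + 1/(94078 + 89828))*(-132401 - 4*(-151)) = ((-323/2 - 10735/2) + 1/183906)*(-132401 + 604) = (-5529 + 1/183906)*(-131797) = -1016816273/183906*(-131797) = 134013334332581/183906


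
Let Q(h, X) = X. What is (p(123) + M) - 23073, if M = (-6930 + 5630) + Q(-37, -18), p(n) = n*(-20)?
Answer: -26851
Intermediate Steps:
p(n) = -20*n
M = -1318 (M = (-6930 + 5630) - 18 = -1300 - 18 = -1318)
(p(123) + M) - 23073 = (-20*123 - 1318) - 23073 = (-2460 - 1318) - 23073 = -3778 - 23073 = -26851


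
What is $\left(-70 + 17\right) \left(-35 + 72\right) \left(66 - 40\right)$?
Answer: $-50986$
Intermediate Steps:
$\left(-70 + 17\right) \left(-35 + 72\right) \left(66 - 40\right) = \left(-53\right) 37 \cdot 26 = \left(-1961\right) 26 = -50986$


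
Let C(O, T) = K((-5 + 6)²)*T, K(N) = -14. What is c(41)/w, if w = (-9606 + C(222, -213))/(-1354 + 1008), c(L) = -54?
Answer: -519/184 ≈ -2.8207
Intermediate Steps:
C(O, T) = -14*T
w = 3312/173 (w = (-9606 - 14*(-213))/(-1354 + 1008) = (-9606 + 2982)/(-346) = -6624*(-1/346) = 3312/173 ≈ 19.145)
c(41)/w = -54/3312/173 = -54*173/3312 = -519/184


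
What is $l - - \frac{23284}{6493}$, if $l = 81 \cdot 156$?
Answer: $\frac{82068832}{6493} \approx 12640.0$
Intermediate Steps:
$l = 12636$
$l - - \frac{23284}{6493} = 12636 - - \frac{23284}{6493} = 12636 + \frac{23284}{6493} = \frac{82068832}{6493}$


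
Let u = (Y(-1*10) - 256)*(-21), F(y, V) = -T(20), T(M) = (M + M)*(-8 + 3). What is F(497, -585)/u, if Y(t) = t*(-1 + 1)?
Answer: 25/672 ≈ 0.037202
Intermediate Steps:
Y(t) = 0 (Y(t) = t*0 = 0)
T(M) = -10*M (T(M) = (2*M)*(-5) = -10*M)
F(y, V) = 200 (F(y, V) = -(-10)*20 = -1*(-200) = 200)
u = 5376 (u = (0 - 256)*(-21) = -256*(-21) = 5376)
F(497, -585)/u = 200/5376 = 200*(1/5376) = 25/672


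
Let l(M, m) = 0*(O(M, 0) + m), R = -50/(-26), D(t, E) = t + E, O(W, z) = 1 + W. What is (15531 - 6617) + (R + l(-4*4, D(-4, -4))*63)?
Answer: 115907/13 ≈ 8915.9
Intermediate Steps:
D(t, E) = E + t
R = 25/13 (R = -50*(-1/26) = 25/13 ≈ 1.9231)
l(M, m) = 0 (l(M, m) = 0*((1 + M) + m) = 0*(1 + M + m) = 0)
(15531 - 6617) + (R + l(-4*4, D(-4, -4))*63) = (15531 - 6617) + (25/13 + 0*63) = 8914 + (25/13 + 0) = 8914 + 25/13 = 115907/13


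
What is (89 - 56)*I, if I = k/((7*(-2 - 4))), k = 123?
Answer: -1353/14 ≈ -96.643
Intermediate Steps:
I = -41/14 (I = 123/((7*(-2 - 4))) = 123/((7*(-6))) = 123/(-42) = 123*(-1/42) = -41/14 ≈ -2.9286)
(89 - 56)*I = (89 - 56)*(-41/14) = 33*(-41/14) = -1353/14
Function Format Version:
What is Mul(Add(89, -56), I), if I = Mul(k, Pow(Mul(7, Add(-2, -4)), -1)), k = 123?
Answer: Rational(-1353, 14) ≈ -96.643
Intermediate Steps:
I = Rational(-41, 14) (I = Mul(123, Pow(Mul(7, Add(-2, -4)), -1)) = Mul(123, Pow(Mul(7, -6), -1)) = Mul(123, Pow(-42, -1)) = Mul(123, Rational(-1, 42)) = Rational(-41, 14) ≈ -2.9286)
Mul(Add(89, -56), I) = Mul(Add(89, -56), Rational(-41, 14)) = Mul(33, Rational(-41, 14)) = Rational(-1353, 14)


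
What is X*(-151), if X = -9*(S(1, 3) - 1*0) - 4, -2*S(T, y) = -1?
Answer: 2567/2 ≈ 1283.5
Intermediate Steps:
S(T, y) = 1/2 (S(T, y) = -1/2*(-1) = 1/2)
X = -17/2 (X = -9*(1/2 - 1*0) - 4 = -9*(1/2 + 0) - 4 = -9*1/2 - 4 = -9/2 - 4 = -17/2 ≈ -8.5000)
X*(-151) = -17/2*(-151) = 2567/2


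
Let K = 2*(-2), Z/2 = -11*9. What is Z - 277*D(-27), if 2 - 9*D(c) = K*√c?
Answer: -2336/9 - 1108*I*√3/3 ≈ -259.56 - 639.7*I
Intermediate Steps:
Z = -198 (Z = 2*(-11*9) = 2*(-99) = -198)
K = -4
D(c) = 2/9 + 4*√c/9 (D(c) = 2/9 - (-4)*√c/9 = 2/9 + 4*√c/9)
Z - 277*D(-27) = -198 - 277*(2/9 + 4*√(-27)/9) = -198 - 277*(2/9 + 4*(3*I*√3)/9) = -198 - 277*(2/9 + 4*I*√3/3) = -198 + (-554/9 - 1108*I*√3/3) = -2336/9 - 1108*I*√3/3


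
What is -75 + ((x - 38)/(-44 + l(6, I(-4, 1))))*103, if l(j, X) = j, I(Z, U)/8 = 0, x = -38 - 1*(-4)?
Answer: 2283/19 ≈ 120.16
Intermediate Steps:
x = -34 (x = -38 + 4 = -34)
I(Z, U) = 0 (I(Z, U) = 8*0 = 0)
-75 + ((x - 38)/(-44 + l(6, I(-4, 1))))*103 = -75 + ((-34 - 38)/(-44 + 6))*103 = -75 - 72/(-38)*103 = -75 - 72*(-1/38)*103 = -75 + (36/19)*103 = -75 + 3708/19 = 2283/19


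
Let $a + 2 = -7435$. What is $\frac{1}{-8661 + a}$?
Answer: $- \frac{1}{16098} \approx -6.212 \cdot 10^{-5}$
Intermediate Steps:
$a = -7437$ ($a = -2 - 7435 = -7437$)
$\frac{1}{-8661 + a} = \frac{1}{-8661 - 7437} = \frac{1}{-16098} = - \frac{1}{16098}$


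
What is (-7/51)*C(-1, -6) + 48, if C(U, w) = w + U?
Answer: 2497/51 ≈ 48.961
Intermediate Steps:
C(U, w) = U + w
(-7/51)*C(-1, -6) + 48 = (-7/51)*(-1 - 6) + 48 = -7*1/51*(-7) + 48 = -7/51*(-7) + 48 = 49/51 + 48 = 2497/51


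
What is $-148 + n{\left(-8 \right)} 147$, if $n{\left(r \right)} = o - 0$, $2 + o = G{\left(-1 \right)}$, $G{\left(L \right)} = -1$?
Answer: $-589$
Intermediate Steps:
$o = -3$ ($o = -2 - 1 = -3$)
$n{\left(r \right)} = -3$ ($n{\left(r \right)} = -3 - 0 = -3 + 0 = -3$)
$-148 + n{\left(-8 \right)} 147 = -148 - 441 = -589$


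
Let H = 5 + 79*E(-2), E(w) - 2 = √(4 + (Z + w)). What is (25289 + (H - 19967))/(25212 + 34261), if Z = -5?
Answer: 5485/59473 + 79*I*√3/59473 ≈ 0.092227 + 0.0023007*I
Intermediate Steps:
E(w) = 2 + √(-1 + w) (E(w) = 2 + √(4 + (-5 + w)) = 2 + √(-1 + w))
H = 163 + 79*I*√3 (H = 5 + 79*(2 + √(-1 - 2)) = 5 + 79*(2 + √(-3)) = 5 + 79*(2 + I*√3) = 5 + (158 + 79*I*√3) = 163 + 79*I*√3 ≈ 163.0 + 136.83*I)
(25289 + (H - 19967))/(25212 + 34261) = (25289 + ((163 + 79*I*√3) - 19967))/(25212 + 34261) = (25289 + (-19804 + 79*I*√3))/59473 = (5485 + 79*I*√3)*(1/59473) = 5485/59473 + 79*I*√3/59473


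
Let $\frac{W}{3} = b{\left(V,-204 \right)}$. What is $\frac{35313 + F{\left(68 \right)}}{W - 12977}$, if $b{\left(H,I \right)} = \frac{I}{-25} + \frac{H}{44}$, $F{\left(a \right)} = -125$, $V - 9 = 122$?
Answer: $- \frac{38706800}{14237947} \approx -2.7186$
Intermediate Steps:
$V = 131$ ($V = 9 + 122 = 131$)
$b{\left(H,I \right)} = - \frac{I}{25} + \frac{H}{44}$ ($b{\left(H,I \right)} = I \left(- \frac{1}{25}\right) + H \frac{1}{44} = - \frac{I}{25} + \frac{H}{44}$)
$W = \frac{36753}{1100}$ ($W = 3 \left(\left(- \frac{1}{25}\right) \left(-204\right) + \frac{1}{44} \cdot 131\right) = 3 \left(\frac{204}{25} + \frac{131}{44}\right) = 3 \cdot \frac{12251}{1100} = \frac{36753}{1100} \approx 33.412$)
$\frac{35313 + F{\left(68 \right)}}{W - 12977} = \frac{35313 - 125}{\frac{36753}{1100} - 12977} = \frac{35188}{- \frac{14237947}{1100}} = 35188 \left(- \frac{1100}{14237947}\right) = - \frac{38706800}{14237947}$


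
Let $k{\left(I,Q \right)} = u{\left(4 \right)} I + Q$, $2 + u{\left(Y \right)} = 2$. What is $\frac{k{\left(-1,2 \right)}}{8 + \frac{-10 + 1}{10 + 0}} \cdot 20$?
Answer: $\frac{400}{71} \approx 5.6338$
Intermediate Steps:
$u{\left(Y \right)} = 0$ ($u{\left(Y \right)} = -2 + 2 = 0$)
$k{\left(I,Q \right)} = Q$ ($k{\left(I,Q \right)} = 0 I + Q = 0 + Q = Q$)
$\frac{k{\left(-1,2 \right)}}{8 + \frac{-10 + 1}{10 + 0}} \cdot 20 = \frac{2}{8 + \frac{-10 + 1}{10 + 0}} \cdot 20 = \frac{2}{8 - \frac{9}{10}} \cdot 20 = \frac{2}{\frac{71}{10}} \cdot 20 = 2 \cdot \frac{10}{71} \cdot 20 = \frac{20}{71} \cdot 20 = \frac{400}{71}$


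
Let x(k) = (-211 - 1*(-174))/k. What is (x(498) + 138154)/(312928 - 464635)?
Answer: -68800655/75550086 ≈ -0.91066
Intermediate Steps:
x(k) = -37/k (x(k) = (-211 + 174)/k = -37/k)
(x(498) + 138154)/(312928 - 464635) = (-37/498 + 138154)/(312928 - 464635) = (-37*1/498 + 138154)/(-151707) = (-37/498 + 138154)*(-1/151707) = (68800655/498)*(-1/151707) = -68800655/75550086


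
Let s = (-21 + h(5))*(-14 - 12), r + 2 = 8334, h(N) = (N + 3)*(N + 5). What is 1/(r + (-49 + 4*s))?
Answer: 1/2147 ≈ 0.00046577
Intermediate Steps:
h(N) = (3 + N)*(5 + N)
r = 8332 (r = -2 + 8334 = 8332)
s = -1534 (s = (-21 + (15 + 5**2 + 8*5))*(-14 - 12) = (-21 + (15 + 25 + 40))*(-26) = (-21 + 80)*(-26) = 59*(-26) = -1534)
1/(r + (-49 + 4*s)) = 1/(8332 + (-49 + 4*(-1534))) = 1/(8332 + (-49 - 6136)) = 1/(8332 - 6185) = 1/2147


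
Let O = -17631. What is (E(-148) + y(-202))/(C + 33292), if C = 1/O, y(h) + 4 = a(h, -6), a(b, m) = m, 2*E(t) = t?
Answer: -1481004/586971251 ≈ -0.0025231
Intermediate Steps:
E(t) = t/2
y(h) = -10 (y(h) = -4 - 6 = -10)
C = -1/17631 (C = 1/(-17631) = -1/17631 ≈ -5.6718e-5)
(E(-148) + y(-202))/(C + 33292) = ((½)*(-148) - 10)/(-1/17631 + 33292) = (-74 - 10)/(586971251/17631) = -84*17631/586971251 = -1481004/586971251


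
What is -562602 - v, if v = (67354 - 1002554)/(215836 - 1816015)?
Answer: -128609262994/228597 ≈ -5.6260e+5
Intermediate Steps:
v = 133600/228597 (v = -935200/(-1600179) = -935200*(-1/1600179) = 133600/228597 ≈ 0.58443)
-562602 - v = -562602 - 1*133600/228597 = -562602 - 133600/228597 = -128609262994/228597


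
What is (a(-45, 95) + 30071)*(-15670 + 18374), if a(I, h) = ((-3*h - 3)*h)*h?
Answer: -6946924816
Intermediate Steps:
a(I, h) = h²*(-3 - 3*h) (a(I, h) = ((-3 - 3*h)*h)*h = (h*(-3 - 3*h))*h = h²*(-3 - 3*h))
(a(-45, 95) + 30071)*(-15670 + 18374) = (3*95²*(-1 - 1*95) + 30071)*(-15670 + 18374) = (3*9025*(-1 - 95) + 30071)*2704 = (3*9025*(-96) + 30071)*2704 = (-2599200 + 30071)*2704 = -2569129*2704 = -6946924816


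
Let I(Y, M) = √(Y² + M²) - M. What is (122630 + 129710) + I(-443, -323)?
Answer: 252663 + √300578 ≈ 2.5321e+5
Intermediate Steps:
I(Y, M) = √(M² + Y²) - M
(122630 + 129710) + I(-443, -323) = (122630 + 129710) + (√((-323)² + (-443)²) - 1*(-323)) = 252340 + (√(104329 + 196249) + 323) = 252340 + (√300578 + 323) = 252340 + (323 + √300578) = 252663 + √300578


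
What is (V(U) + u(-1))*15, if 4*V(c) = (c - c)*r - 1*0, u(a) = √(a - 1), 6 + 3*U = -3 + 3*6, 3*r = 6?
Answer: 15*I*√2 ≈ 21.213*I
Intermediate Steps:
r = 2 (r = (⅓)*6 = 2)
U = 3 (U = -2 + (-3 + 3*6)/3 = -2 + (-3 + 18)/3 = -2 + (⅓)*15 = -2 + 5 = 3)
u(a) = √(-1 + a)
V(c) = 0 (V(c) = ((c - c)*2 - 1*0)/4 = (0*2 + 0)/4 = (0 + 0)/4 = (¼)*0 = 0)
(V(U) + u(-1))*15 = (0 + √(-1 - 1))*15 = (0 + √(-2))*15 = (0 + I*√2)*15 = (I*√2)*15 = 15*I*√2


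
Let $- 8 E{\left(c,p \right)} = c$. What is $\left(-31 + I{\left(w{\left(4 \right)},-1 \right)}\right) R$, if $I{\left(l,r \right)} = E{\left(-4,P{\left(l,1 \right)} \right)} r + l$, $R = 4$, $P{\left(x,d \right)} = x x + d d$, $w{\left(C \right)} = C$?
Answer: $-110$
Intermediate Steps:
$P{\left(x,d \right)} = d^{2} + x^{2}$ ($P{\left(x,d \right)} = x^{2} + d^{2} = d^{2} + x^{2}$)
$E{\left(c,p \right)} = - \frac{c}{8}$
$I{\left(l,r \right)} = l + \frac{r}{2}$ ($I{\left(l,r \right)} = \left(- \frac{1}{8}\right) \left(-4\right) r + l = \frac{r}{2} + l = l + \frac{r}{2}$)
$\left(-31 + I{\left(w{\left(4 \right)},-1 \right)}\right) R = \left(-31 + \left(4 + \frac{1}{2} \left(-1\right)\right)\right) 4 = \left(-31 + \left(4 - \frac{1}{2}\right)\right) 4 = \left(-31 + \frac{7}{2}\right) 4 = \left(- \frac{55}{2}\right) 4 = -110$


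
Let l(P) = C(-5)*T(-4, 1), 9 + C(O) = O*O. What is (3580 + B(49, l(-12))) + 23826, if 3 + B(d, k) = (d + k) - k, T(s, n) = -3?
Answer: 27452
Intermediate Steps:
C(O) = -9 + O² (C(O) = -9 + O*O = -9 + O²)
l(P) = -48 (l(P) = (-9 + (-5)²)*(-3) = (-9 + 25)*(-3) = 16*(-3) = -48)
B(d, k) = -3 + d (B(d, k) = -3 + ((d + k) - k) = -3 + d)
(3580 + B(49, l(-12))) + 23826 = (3580 + (-3 + 49)) + 23826 = (3580 + 46) + 23826 = 3626 + 23826 = 27452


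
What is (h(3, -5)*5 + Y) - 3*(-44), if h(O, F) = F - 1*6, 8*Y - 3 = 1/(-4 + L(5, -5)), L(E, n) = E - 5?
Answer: 2475/32 ≈ 77.344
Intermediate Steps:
L(E, n) = -5 + E
Y = 11/32 (Y = 3/8 + 1/(8*(-4 + (-5 + 5))) = 3/8 + 1/(8*(-4 + 0)) = 3/8 + (⅛)/(-4) = 3/8 + (⅛)*(-¼) = 3/8 - 1/32 = 11/32 ≈ 0.34375)
h(O, F) = -6 + F (h(O, F) = F - 6 = -6 + F)
(h(3, -5)*5 + Y) - 3*(-44) = ((-6 - 5)*5 + 11/32) - 3*(-44) = (-11*5 + 11/32) + 132 = (-55 + 11/32) + 132 = -1749/32 + 132 = 2475/32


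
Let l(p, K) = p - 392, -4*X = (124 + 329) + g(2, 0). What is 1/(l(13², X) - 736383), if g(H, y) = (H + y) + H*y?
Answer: -1/736606 ≈ -1.3576e-6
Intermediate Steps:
g(H, y) = H + y + H*y
X = -455/4 (X = -((124 + 329) + (2 + 0 + 2*0))/4 = -(453 + (2 + 0 + 0))/4 = -(453 + 2)/4 = -¼*455 = -455/4 ≈ -113.75)
l(p, K) = -392 + p
1/(l(13², X) - 736383) = 1/((-392 + 13²) - 736383) = 1/((-392 + 169) - 736383) = 1/(-223 - 736383) = 1/(-736606) = -1/736606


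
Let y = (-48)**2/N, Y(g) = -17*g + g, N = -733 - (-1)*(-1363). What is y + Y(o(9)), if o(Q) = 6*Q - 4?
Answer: -104944/131 ≈ -801.10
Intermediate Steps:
o(Q) = -4 + 6*Q
N = -2096 (N = -733 - 1*1363 = -733 - 1363 = -2096)
Y(g) = -16*g
y = -144/131 (y = (-48)**2/(-2096) = 2304*(-1/2096) = -144/131 ≈ -1.0992)
y + Y(o(9)) = -144/131 - 16*(-4 + 6*9) = -144/131 - 16*(-4 + 54) = -144/131 - 16*50 = -144/131 - 800 = -104944/131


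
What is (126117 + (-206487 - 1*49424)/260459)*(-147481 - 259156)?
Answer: -13357233236543504/260459 ≈ -5.1283e+10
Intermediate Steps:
(126117 + (-206487 - 1*49424)/260459)*(-147481 - 259156) = (126117 + (-206487 - 49424)*(1/260459))*(-406637) = (126117 - 255911*1/260459)*(-406637) = (126117 - 255911/260459)*(-406637) = (32848051792/260459)*(-406637) = -13357233236543504/260459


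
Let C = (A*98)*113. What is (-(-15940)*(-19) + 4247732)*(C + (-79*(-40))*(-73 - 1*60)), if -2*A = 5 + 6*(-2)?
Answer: -1505051510312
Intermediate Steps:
A = 7/2 (A = -(5 + 6*(-2))/2 = -(5 - 12)/2 = -½*(-7) = 7/2 ≈ 3.5000)
C = 38759 (C = ((7/2)*98)*113 = 343*113 = 38759)
(-(-15940)*(-19) + 4247732)*(C + (-79*(-40))*(-73 - 1*60)) = (-(-15940)*(-19) + 4247732)*(38759 + (-79*(-40))*(-73 - 1*60)) = (-3985*76 + 4247732)*(38759 + 3160*(-73 - 60)) = (-302860 + 4247732)*(38759 + 3160*(-133)) = 3944872*(38759 - 420280) = 3944872*(-381521) = -1505051510312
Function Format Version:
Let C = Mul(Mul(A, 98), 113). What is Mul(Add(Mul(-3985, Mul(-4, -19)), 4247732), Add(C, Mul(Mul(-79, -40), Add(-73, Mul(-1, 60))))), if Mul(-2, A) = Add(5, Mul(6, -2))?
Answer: -1505051510312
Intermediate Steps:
A = Rational(7, 2) (A = Mul(Rational(-1, 2), Add(5, Mul(6, -2))) = Mul(Rational(-1, 2), Add(5, -12)) = Mul(Rational(-1, 2), -7) = Rational(7, 2) ≈ 3.5000)
C = 38759 (C = Mul(Mul(Rational(7, 2), 98), 113) = Mul(343, 113) = 38759)
Mul(Add(Mul(-3985, Mul(-4, -19)), 4247732), Add(C, Mul(Mul(-79, -40), Add(-73, Mul(-1, 60))))) = Mul(Add(Mul(-3985, Mul(-4, -19)), 4247732), Add(38759, Mul(Mul(-79, -40), Add(-73, Mul(-1, 60))))) = Mul(Add(Mul(-3985, 76), 4247732), Add(38759, Mul(3160, Add(-73, -60)))) = Mul(Add(-302860, 4247732), Add(38759, Mul(3160, -133))) = Mul(3944872, Add(38759, -420280)) = Mul(3944872, -381521) = -1505051510312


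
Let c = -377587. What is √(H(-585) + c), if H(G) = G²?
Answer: I*√35362 ≈ 188.05*I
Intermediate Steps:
√(H(-585) + c) = √((-585)² - 377587) = √(342225 - 377587) = √(-35362) = I*√35362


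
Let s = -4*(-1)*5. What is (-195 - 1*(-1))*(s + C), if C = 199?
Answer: -42486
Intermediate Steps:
s = 20 (s = 4*5 = 20)
(-195 - 1*(-1))*(s + C) = (-195 - 1*(-1))*(20 + 199) = (-195 + 1)*219 = -194*219 = -42486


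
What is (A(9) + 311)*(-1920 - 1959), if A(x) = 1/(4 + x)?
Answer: -15686676/13 ≈ -1.2067e+6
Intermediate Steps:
(A(9) + 311)*(-1920 - 1959) = (1/(4 + 9) + 311)*(-1920 - 1959) = (1/13 + 311)*(-3879) = (4044/13)*(-3879) = -15686676/13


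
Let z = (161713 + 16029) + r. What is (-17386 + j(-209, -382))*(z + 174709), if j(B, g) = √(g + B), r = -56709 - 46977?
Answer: -4325028290 + 248765*I*√591 ≈ -4.325e+9 + 6.0476e+6*I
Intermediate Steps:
r = -103686
z = 74056 (z = (161713 + 16029) - 103686 = 177742 - 103686 = 74056)
j(B, g) = √(B + g)
(-17386 + j(-209, -382))*(z + 174709) = (-17386 + √(-209 - 382))*(74056 + 174709) = (-17386 + √(-591))*248765 = (-17386 + I*√591)*248765 = -4325028290 + 248765*I*√591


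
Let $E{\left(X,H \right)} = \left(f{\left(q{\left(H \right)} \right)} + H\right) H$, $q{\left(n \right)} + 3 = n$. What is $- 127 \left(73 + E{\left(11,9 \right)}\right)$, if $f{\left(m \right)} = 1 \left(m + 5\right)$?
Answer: $-32131$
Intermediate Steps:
$q{\left(n \right)} = -3 + n$
$f{\left(m \right)} = 5 + m$ ($f{\left(m \right)} = 1 \left(5 + m\right) = 5 + m$)
$E{\left(X,H \right)} = H \left(2 + 2 H\right)$ ($E{\left(X,H \right)} = \left(\left(5 + \left(-3 + H\right)\right) + H\right) H = \left(\left(2 + H\right) + H\right) H = \left(2 + 2 H\right) H = H \left(2 + 2 H\right)$)
$- 127 \left(73 + E{\left(11,9 \right)}\right) = - 127 \left(73 + 2 \cdot 9 \left(1 + 9\right)\right) = - 127 \left(73 + 2 \cdot 9 \cdot 10\right) = - 127 \left(73 + 180\right) = \left(-127\right) 253 = -32131$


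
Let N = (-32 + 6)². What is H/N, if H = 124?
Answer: 31/169 ≈ 0.18343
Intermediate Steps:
N = 676 (N = (-26)² = 676)
H/N = 124/676 = 124*(1/676) = 31/169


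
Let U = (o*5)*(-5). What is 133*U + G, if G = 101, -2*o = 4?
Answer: 6751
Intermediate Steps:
o = -2 (o = -½*4 = -2)
U = 50 (U = -2*5*(-5) = -10*(-5) = 50)
133*U + G = 133*50 + 101 = 6650 + 101 = 6751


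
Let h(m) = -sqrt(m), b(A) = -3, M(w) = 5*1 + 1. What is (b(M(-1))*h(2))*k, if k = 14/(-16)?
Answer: -21*sqrt(2)/8 ≈ -3.7123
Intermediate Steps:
M(w) = 6 (M(w) = 5 + 1 = 6)
k = -7/8 (k = 14*(-1/16) = -7/8 ≈ -0.87500)
(b(M(-1))*h(2))*k = -(-3)*sqrt(2)*(-7/8) = (3*sqrt(2))*(-7/8) = -21*sqrt(2)/8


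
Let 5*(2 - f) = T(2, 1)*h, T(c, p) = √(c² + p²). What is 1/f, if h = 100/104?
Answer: 1352/2579 + 130*√5/2579 ≈ 0.63695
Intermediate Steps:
h = 25/26 (h = 100*(1/104) = 25/26 ≈ 0.96154)
f = 2 - 5*√5/26 (f = 2 - √(2² + 1²)*25/(5*26) = 2 - √(4 + 1)*25/(5*26) = 2 - √5*25/(5*26) = 2 - 5*√5/26 ≈ 1.5700)
1/f = 1/(2 - 5*√5/26)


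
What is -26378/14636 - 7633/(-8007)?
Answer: -2926237/3446778 ≈ -0.84898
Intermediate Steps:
-26378/14636 - 7633/(-8007) = -26378*1/14636 - 7633*(-1/8007) = -13189/7318 + 449/471 = -2926237/3446778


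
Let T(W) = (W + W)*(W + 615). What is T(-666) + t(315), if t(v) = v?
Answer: 68247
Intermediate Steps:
T(W) = 2*W*(615 + W) (T(W) = (2*W)*(615 + W) = 2*W*(615 + W))
T(-666) + t(315) = 2*(-666)*(615 - 666) + 315 = 2*(-666)*(-51) + 315 = 67932 + 315 = 68247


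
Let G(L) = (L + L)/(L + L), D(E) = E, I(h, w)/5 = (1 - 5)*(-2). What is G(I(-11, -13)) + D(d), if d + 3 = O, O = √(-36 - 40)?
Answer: -2 + 2*I*√19 ≈ -2.0 + 8.7178*I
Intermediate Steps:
I(h, w) = 40 (I(h, w) = 5*((1 - 5)*(-2)) = 5*(-4*(-2)) = 5*8 = 40)
O = 2*I*√19 (O = √(-76) = 2*I*√19 ≈ 8.7178*I)
d = -3 + 2*I*√19 ≈ -3.0 + 8.7178*I
G(L) = 1 (G(L) = (2*L)/((2*L)) = (2*L)*(1/(2*L)) = 1)
G(I(-11, -13)) + D(d) = 1 + (-3 + 2*I*√19) = -2 + 2*I*√19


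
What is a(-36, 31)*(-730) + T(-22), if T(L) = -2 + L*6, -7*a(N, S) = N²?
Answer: 945142/7 ≈ 1.3502e+5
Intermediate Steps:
a(N, S) = -N²/7
T(L) = -2 + 6*L
a(-36, 31)*(-730) + T(-22) = -⅐*(-36)²*(-730) + (-2 + 6*(-22)) = -⅐*1296*(-730) + (-2 - 132) = -1296/7*(-730) - 134 = 946080/7 - 134 = 945142/7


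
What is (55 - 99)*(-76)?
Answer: 3344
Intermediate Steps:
(55 - 99)*(-76) = -44*(-76) = 3344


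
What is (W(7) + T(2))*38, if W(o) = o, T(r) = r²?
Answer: 418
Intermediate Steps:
(W(7) + T(2))*38 = (7 + 2²)*38 = (7 + 4)*38 = 11*38 = 418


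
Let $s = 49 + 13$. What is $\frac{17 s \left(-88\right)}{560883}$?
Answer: $- \frac{2992}{18093} \approx -0.16537$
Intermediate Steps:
$s = 62$
$\frac{17 s \left(-88\right)}{560883} = \frac{17 \cdot 62 \left(-88\right)}{560883} = 1054 \left(-88\right) \frac{1}{560883} = \left(-92752\right) \frac{1}{560883} = - \frac{2992}{18093}$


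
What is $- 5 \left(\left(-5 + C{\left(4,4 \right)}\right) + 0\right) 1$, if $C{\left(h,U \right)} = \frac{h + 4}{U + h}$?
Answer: $20$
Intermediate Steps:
$C{\left(h,U \right)} = \frac{4 + h}{U + h}$
$- 5 \left(\left(-5 + C{\left(4,4 \right)}\right) + 0\right) 1 = - 5 \left(\left(-5 + \frac{4 + 4}{4 + 4}\right) + 0\right) 1 = - 5 \left(\left(-5 + \frac{1}{8} \cdot 8\right) + 0\right) 1 = - 5 \left(\left(-5 + 1\right) + 0\right) 1 = - 5 \left(-4 + 0\right) 1 = - 5 \left(\left(-4\right) 1\right) = \left(-5\right) \left(-4\right) = 20$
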